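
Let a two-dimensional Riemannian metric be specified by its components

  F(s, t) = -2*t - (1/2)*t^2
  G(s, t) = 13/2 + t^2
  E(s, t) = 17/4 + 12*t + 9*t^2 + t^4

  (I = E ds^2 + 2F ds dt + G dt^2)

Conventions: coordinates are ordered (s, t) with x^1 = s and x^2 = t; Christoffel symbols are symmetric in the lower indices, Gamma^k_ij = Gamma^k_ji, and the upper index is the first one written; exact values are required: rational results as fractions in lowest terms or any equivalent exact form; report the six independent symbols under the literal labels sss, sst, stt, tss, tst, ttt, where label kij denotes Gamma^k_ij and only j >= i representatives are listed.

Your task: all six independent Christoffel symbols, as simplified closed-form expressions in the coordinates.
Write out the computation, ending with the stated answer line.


E = 17/4 + 12*t + 9*t^2 + t^4; F = -2*t - (1/2)*t^2; G = 13/2 + t^2
Gamma^k_ij = (1/2) g^{kl} (d_i g_jl + d_j g_il - d_l g_ij), with g^inv = (1/(EG-F^2)) [[G, -F], [-F, E]]
first partials: E_s = 0, E_t = 12 + 18*t + 4*t^3, F_s = 0, F_t = -2 - t, G_s = 0, G_t = 2*t
D = EG - F^2 = 221/8 + 78*t + (235/4)*t^2 + 10*t^3 + (61/4)*t^4 + t^6
expanded: Gamma^s_ss = (G E_s - 2F F_s + F E_t)/(2D), Gamma^s_st = (G E_t - F G_s)/(2D), Gamma^s_tt = (2G F_t - G G_s - F G_t)/(2D), Gamma^t_ss = (2E F_s - E E_t - F E_s)/(2D), Gamma^t_st = (E G_s - F E_t)/(2D), Gamma^t_tt = (E G_t - 2F F_t + F G_s)/(2D); substitute and cancel common factors

Answer: Gamma_sss = (-8*t^5 - 32*t^4 - 36*t^3 - 168*t^2 - 96*t)/(8*t^6 + 122*t^4 + 80*t^3 + 470*t^2 + 624*t + 221), Gamma_sst = (16*t^5 + 176*t^3 + 48*t^2 + 468*t + 312)/(8*t^6 + 122*t^4 + 80*t^3 + 470*t^2 + 624*t + 221), Gamma_stt = (-4*t^3 - 52*t - 104)/(8*t^6 + 122*t^4 + 80*t^3 + 470*t^2 + 624*t + 221), Gamma_tss = (-16*t^7 - 216*t^5 - 240*t^4 - 716*t^3 - 1296*t^2 - 882*t - 204)/(8*t^6 + 122*t^4 + 80*t^3 + 470*t^2 + 624*t + 221), Gamma_tst = (8*t^5 + 32*t^4 + 36*t^3 + 168*t^2 + 96*t)/(8*t^6 + 122*t^4 + 80*t^3 + 470*t^2 + 624*t + 221), Gamma_ttt = (8*t^5 + 68*t^3 + 72*t^2 + 2*t)/(8*t^6 + 122*t^4 + 80*t^3 + 470*t^2 + 624*t + 221)


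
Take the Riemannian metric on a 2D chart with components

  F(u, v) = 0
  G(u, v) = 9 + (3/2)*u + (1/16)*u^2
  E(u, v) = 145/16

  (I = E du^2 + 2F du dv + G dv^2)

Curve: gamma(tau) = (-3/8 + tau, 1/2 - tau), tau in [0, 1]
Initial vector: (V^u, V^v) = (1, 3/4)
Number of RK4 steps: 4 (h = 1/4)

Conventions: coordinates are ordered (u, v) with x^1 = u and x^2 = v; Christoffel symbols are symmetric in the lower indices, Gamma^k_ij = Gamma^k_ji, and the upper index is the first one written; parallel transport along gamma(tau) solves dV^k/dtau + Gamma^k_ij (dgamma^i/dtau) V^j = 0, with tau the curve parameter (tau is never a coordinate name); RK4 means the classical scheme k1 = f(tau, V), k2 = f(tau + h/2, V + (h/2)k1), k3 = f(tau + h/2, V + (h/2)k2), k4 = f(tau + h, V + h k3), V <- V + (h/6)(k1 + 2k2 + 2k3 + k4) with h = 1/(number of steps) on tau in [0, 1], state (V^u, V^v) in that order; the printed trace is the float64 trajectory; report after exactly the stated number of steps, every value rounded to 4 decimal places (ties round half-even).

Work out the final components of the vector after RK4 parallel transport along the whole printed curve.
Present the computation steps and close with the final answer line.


gamma'(tau) = (1, -1); f(tau, V)^k = -Gamma^k_ij(gamma(tau)) gamma'^i(tau) V^j; h = 1/4; intermediate values shown to 6 dp
curve data and Christoffel symbols at the stage parameters:
  tau = 0.000000: gamma = (-0.375000, 0.500000), gamma' = (1.000000, -1.000000); Gamma_uuu = 0.000000, Gamma_uuv = 0.000000, Gamma_uvv = -0.080172, Gamma_vuu = 0.000000, Gamma_vuv = 0.086022, Gamma_vvv = 0.000000
  tau = 0.125000: gamma = (-0.250000, 0.375000), gamma' = (1.000000, -1.000000); Gamma_uuu = 0.000000, Gamma_uuv = 0.000000, Gamma_uvv = -0.081034, Gamma_vuu = 0.000000, Gamma_vuv = 0.085106, Gamma_vvv = 0.000000
  tau = 0.250000: gamma = (-0.125000, 0.250000), gamma' = (1.000000, -1.000000); Gamma_uuu = 0.000000, Gamma_uuv = 0.000000, Gamma_uvv = -0.081897, Gamma_vuu = 0.000000, Gamma_vuv = 0.084211, Gamma_vvv = 0.000000
  tau = 0.375000: gamma = (0.000000, 0.125000), gamma' = (1.000000, -1.000000); Gamma_uuu = 0.000000, Gamma_uuv = 0.000000, Gamma_uvv = -0.082759, Gamma_vuu = 0.000000, Gamma_vuv = 0.083333, Gamma_vvv = 0.000000
  tau = 0.500000: gamma = (0.125000, 0.000000), gamma' = (1.000000, -1.000000); Gamma_uuu = 0.000000, Gamma_uuv = 0.000000, Gamma_uvv = -0.083621, Gamma_vuu = 0.000000, Gamma_vuv = 0.082474, Gamma_vvv = 0.000000
  tau = 0.625000: gamma = (0.250000, -0.125000), gamma' = (1.000000, -1.000000); Gamma_uuu = 0.000000, Gamma_uuv = 0.000000, Gamma_uvv = -0.084483, Gamma_vuu = 0.000000, Gamma_vuv = 0.081633, Gamma_vvv = 0.000000
  tau = 0.750000: gamma = (0.375000, -0.250000), gamma' = (1.000000, -1.000000); Gamma_uuu = 0.000000, Gamma_uuv = 0.000000, Gamma_uvv = -0.085345, Gamma_vuu = 0.000000, Gamma_vuv = 0.080808, Gamma_vvv = 0.000000
  tau = 0.875000: gamma = (0.500000, -0.375000), gamma' = (1.000000, -1.000000); Gamma_uuu = 0.000000, Gamma_uuv = 0.000000, Gamma_uvv = -0.086207, Gamma_vuu = 0.000000, Gamma_vuv = 0.080000, Gamma_vvv = 0.000000
  tau = 1.000000: gamma = (0.625000, -0.500000), gamma' = (1.000000, -1.000000); Gamma_uuu = 0.000000, Gamma_uuv = 0.000000, Gamma_uvv = -0.087069, Gamma_vuu = 0.000000, Gamma_vuv = 0.079208, Gamma_vvv = 0.000000
step 0: V^u = 1.0000, V^v = 0.7500
step 1: k1 = (-0.060129, 0.021505), k2 = (-0.060994, 0.020408), k3 = (-0.060983, 0.020411), k4 = (-0.061840, 0.019339); V <- V + (h/6)(k1 + 2k2 + 2k3 + k4): V^u = 0.9848, V^v = 0.7551
step 2: k1 = (-0.061840, 0.019339), k2 = (-0.062691, 0.018292), k3 = (-0.062681, 0.018294), k4 = (-0.063525, 0.017271); V <- V + (h/6)(k1 + 2k2 + 2k3 + k4): V^u = 0.9691, V^v = 0.7597
step 3: k1 = (-0.063525, 0.017270), k2 = (-0.064362, 0.016270), k3 = (-0.064351, 0.016271), k4 = (-0.065182, 0.015293); V <- V + (h/6)(k1 + 2k2 + 2k3 + k4): V^u = 0.9530, V^v = 0.7637
step 4: k1 = (-0.065182, 0.015293), k2 = (-0.066005, 0.014335), k3 = (-0.065995, 0.014336), k4 = (-0.066811, 0.013399); V <- V + (h/6)(k1 + 2k2 + 2k3 + k4): V^u = 0.9365, V^v = 0.7673

Answer: V^u = 0.9365, V^v = 0.7673


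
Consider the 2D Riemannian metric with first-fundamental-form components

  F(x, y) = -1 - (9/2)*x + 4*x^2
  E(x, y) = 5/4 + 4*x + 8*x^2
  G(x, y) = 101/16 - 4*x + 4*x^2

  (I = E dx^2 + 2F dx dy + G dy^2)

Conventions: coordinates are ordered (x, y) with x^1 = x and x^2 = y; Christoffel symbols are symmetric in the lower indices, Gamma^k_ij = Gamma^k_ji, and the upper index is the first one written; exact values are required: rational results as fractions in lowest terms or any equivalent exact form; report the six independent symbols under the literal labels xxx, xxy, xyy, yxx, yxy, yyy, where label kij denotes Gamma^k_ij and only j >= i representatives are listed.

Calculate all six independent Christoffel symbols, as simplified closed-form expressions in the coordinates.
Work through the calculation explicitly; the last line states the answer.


E = 5/4 + 4*x + 8*x^2; F = -1 - (9/2)*x + 4*x^2; G = 101/16 - 4*x + 4*x^2
Gamma^k_ij = (1/2) g^{kl} (d_i g_jl + d_j g_il - d_l g_ij), with g^inv = (1/(EG-F^2)) [[G, -F], [-F, E]]
first partials: E_x = 4 + 16*x, E_y = 0, F_x = -9/2 + 8*x, F_y = 0, G_x = -4 + 8*x, G_y = 0
D = EG - F^2 = 441/64 + (45/4)*x + (109/4)*x^2 + 20*x^3 + 16*x^4
expanded: Gamma^x_xx = (G E_x - 2F F_x + F E_y)/(2D), Gamma^x_xy = (G E_y - F G_x)/(2D), Gamma^x_yy = (2G F_y - G G_x - F G_y)/(2D), Gamma^y_xx = (2E F_x - E E_y - F E_x)/(2D), Gamma^y_xy = (E G_x - F E_y)/(2D), Gamma^y_yy = (E G_y - 2F F_y + F G_x)/(2D); substitute and cancel common factors

Answer: Gamma_xxx = (1920*x^2 + 1936*x + 520)/(1024*x^4 + 1280*x^3 + 1744*x^2 + 720*x + 441), Gamma_xxy = (-1024*x^3 + 1664*x^2 - 320*x - 128)/(1024*x^4 + 1280*x^3 + 1744*x^2 + 720*x + 441), Gamma_xyy = (-1024*x^3 + 1536*x^2 - 2128*x + 808)/(1024*x^4 + 1280*x^3 + 1744*x^2 + 720*x + 441), Gamma_yxx = (2048*x^3 + 1536*x^2 + 576*x - 232)/(1024*x^4 + 1280*x^3 + 1744*x^2 + 720*x + 441), Gamma_yxy = (2048*x^3 - 192*x - 160)/(1024*x^4 + 1280*x^3 + 1744*x^2 + 720*x + 441), Gamma_yyy = (1024*x^3 - 1664*x^2 + 320*x + 128)/(1024*x^4 + 1280*x^3 + 1744*x^2 + 720*x + 441)


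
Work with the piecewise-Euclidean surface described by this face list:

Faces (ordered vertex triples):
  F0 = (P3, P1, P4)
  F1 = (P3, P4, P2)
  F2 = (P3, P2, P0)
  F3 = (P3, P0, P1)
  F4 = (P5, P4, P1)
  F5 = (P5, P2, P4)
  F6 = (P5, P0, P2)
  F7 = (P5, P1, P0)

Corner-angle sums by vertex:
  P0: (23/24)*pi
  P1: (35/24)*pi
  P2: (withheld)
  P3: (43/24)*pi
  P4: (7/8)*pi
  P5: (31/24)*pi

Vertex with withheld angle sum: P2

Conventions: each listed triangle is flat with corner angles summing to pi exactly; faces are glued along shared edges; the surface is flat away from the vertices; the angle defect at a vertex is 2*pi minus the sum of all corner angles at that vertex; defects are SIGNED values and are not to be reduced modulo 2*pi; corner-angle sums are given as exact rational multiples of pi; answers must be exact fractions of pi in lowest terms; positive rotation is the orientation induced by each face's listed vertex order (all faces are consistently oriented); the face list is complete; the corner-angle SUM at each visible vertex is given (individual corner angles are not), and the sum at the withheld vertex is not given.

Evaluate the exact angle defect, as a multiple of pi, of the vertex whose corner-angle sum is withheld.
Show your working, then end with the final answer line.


V = 6, E = 12, F = 8; chi = V - E + F = 2
Gauss-Bonnet: total defect = 2*pi*chi = 4*pi; visible defects sum to (29/8)*pi

Answer: defect(P2) = (3/8)*pi


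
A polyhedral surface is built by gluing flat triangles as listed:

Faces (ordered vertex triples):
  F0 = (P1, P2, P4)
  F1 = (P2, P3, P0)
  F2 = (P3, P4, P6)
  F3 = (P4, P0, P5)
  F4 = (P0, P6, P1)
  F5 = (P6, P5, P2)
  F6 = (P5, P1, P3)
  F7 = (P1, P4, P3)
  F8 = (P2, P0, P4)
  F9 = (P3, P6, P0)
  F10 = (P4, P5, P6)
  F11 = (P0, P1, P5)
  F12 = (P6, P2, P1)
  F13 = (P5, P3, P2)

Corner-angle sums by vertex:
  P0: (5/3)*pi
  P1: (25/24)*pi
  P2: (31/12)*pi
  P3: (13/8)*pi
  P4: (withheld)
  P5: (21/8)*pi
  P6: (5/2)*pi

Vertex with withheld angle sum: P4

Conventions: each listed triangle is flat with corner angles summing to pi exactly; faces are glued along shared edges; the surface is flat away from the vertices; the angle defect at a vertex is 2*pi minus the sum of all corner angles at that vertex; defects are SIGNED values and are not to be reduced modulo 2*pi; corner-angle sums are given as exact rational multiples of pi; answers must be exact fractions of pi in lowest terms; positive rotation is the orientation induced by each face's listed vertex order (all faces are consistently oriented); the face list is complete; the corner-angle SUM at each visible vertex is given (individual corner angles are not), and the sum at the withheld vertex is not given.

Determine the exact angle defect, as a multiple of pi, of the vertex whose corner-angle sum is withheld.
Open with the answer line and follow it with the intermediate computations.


Answer: defect(P4) = pi/24

V = 7, E = 21, F = 14; chi = V - E + F = 0
Gauss-Bonnet: total defect = 2*pi*chi = 0; visible defects sum to -pi/24


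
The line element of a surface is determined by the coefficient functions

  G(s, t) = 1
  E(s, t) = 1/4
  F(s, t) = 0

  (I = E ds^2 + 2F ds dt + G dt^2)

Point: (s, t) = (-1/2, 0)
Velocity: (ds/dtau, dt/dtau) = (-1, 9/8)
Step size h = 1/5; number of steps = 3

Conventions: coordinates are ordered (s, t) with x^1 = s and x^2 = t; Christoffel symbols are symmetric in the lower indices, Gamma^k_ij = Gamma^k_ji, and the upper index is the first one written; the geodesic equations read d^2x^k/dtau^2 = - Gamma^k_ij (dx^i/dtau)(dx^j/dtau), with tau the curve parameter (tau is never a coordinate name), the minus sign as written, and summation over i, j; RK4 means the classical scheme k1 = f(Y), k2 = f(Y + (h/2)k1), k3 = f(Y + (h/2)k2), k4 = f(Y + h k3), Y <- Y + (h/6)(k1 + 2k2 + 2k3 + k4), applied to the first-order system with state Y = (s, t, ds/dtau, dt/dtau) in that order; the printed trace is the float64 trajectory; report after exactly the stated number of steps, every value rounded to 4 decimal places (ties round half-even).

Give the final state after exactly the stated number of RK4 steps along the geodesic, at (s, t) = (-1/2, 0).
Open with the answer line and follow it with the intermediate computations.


Answer: s = -1.1000, t = 0.6750, ds/dtau = -1.0000, dt/dtau = 1.1250

f(Y) = (ds/dtau, dt/dtau, -Gamma^s_ij Y'^i Y'^j, -Gamma^t_ij Y'^i Y'^j) with the Gammas evaluated at the stage position; h = 0.200000; intermediate values shown to 6 dp
step 0: s = -0.5000, t = 0.0000, ds/dtau = -1.0000, dt/dtau = 1.1250
step 1:
  k1: at (s, t) = (-0.500000, 0.000000), (ds/dtau, dt/dtau) = (-1.000000, 1.125000); Gamma_sss = 0.000000, Gamma_sst = 0.000000, Gamma_stt = 0.000000, Gamma_tss = 0.000000, Gamma_tst = 0.000000, Gamma_ttt = 0.000000; k1 = (-1.000000, 1.125000, 0.000000, 0.000000)
  k2: at (s, t) = (-0.600000, 0.112500), (ds/dtau, dt/dtau) = (-1.000000, 1.125000); Gamma_sss = 0.000000, Gamma_sst = 0.000000, Gamma_stt = 0.000000, Gamma_tss = 0.000000, Gamma_tst = 0.000000, Gamma_ttt = 0.000000; k2 = (-1.000000, 1.125000, 0.000000, 0.000000)
  k3: at (s, t) = (-0.600000, 0.112500), (ds/dtau, dt/dtau) = (-1.000000, 1.125000); Gamma_sss = 0.000000, Gamma_sst = 0.000000, Gamma_stt = 0.000000, Gamma_tss = 0.000000, Gamma_tst = 0.000000, Gamma_ttt = 0.000000; k3 = (-1.000000, 1.125000, 0.000000, 0.000000)
  k4: at (s, t) = (-0.700000, 0.225000), (ds/dtau, dt/dtau) = (-1.000000, 1.125000); Gamma_sss = 0.000000, Gamma_sst = 0.000000, Gamma_stt = 0.000000, Gamma_tss = 0.000000, Gamma_tst = 0.000000, Gamma_ttt = 0.000000; k4 = (-1.000000, 1.125000, 0.000000, 0.000000)
  Y <- Y + (h/6)(k1 + 2k2 + 2k3 + k4): s = -0.7000, t = 0.2250, ds/dtau = -1.0000, dt/dtau = 1.1250
step 2:
  k1: at (s, t) = (-0.700000, 0.225000), (ds/dtau, dt/dtau) = (-1.000000, 1.125000); Gamma_sss = 0.000000, Gamma_sst = 0.000000, Gamma_stt = 0.000000, Gamma_tss = 0.000000, Gamma_tst = 0.000000, Gamma_ttt = 0.000000; k1 = (-1.000000, 1.125000, 0.000000, 0.000000)
  k2: at (s, t) = (-0.800000, 0.337500), (ds/dtau, dt/dtau) = (-1.000000, 1.125000); Gamma_sss = 0.000000, Gamma_sst = 0.000000, Gamma_stt = 0.000000, Gamma_tss = 0.000000, Gamma_tst = 0.000000, Gamma_ttt = 0.000000; k2 = (-1.000000, 1.125000, 0.000000, 0.000000)
  k3: at (s, t) = (-0.800000, 0.337500), (ds/dtau, dt/dtau) = (-1.000000, 1.125000); Gamma_sss = 0.000000, Gamma_sst = 0.000000, Gamma_stt = 0.000000, Gamma_tss = 0.000000, Gamma_tst = 0.000000, Gamma_ttt = 0.000000; k3 = (-1.000000, 1.125000, 0.000000, 0.000000)
  k4: at (s, t) = (-0.900000, 0.450000), (ds/dtau, dt/dtau) = (-1.000000, 1.125000); Gamma_sss = 0.000000, Gamma_sst = 0.000000, Gamma_stt = 0.000000, Gamma_tss = 0.000000, Gamma_tst = 0.000000, Gamma_ttt = 0.000000; k4 = (-1.000000, 1.125000, 0.000000, 0.000000)
  Y <- Y + (h/6)(k1 + 2k2 + 2k3 + k4): s = -0.9000, t = 0.4500, ds/dtau = -1.0000, dt/dtau = 1.1250
step 3:
  k1: at (s, t) = (-0.900000, 0.450000), (ds/dtau, dt/dtau) = (-1.000000, 1.125000); Gamma_sss = 0.000000, Gamma_sst = 0.000000, Gamma_stt = 0.000000, Gamma_tss = 0.000000, Gamma_tst = 0.000000, Gamma_ttt = 0.000000; k1 = (-1.000000, 1.125000, 0.000000, 0.000000)
  k2: at (s, t) = (-1.000000, 0.562500), (ds/dtau, dt/dtau) = (-1.000000, 1.125000); Gamma_sss = 0.000000, Gamma_sst = 0.000000, Gamma_stt = 0.000000, Gamma_tss = 0.000000, Gamma_tst = 0.000000, Gamma_ttt = 0.000000; k2 = (-1.000000, 1.125000, 0.000000, 0.000000)
  k3: at (s, t) = (-1.000000, 0.562500), (ds/dtau, dt/dtau) = (-1.000000, 1.125000); Gamma_sss = 0.000000, Gamma_sst = 0.000000, Gamma_stt = 0.000000, Gamma_tss = 0.000000, Gamma_tst = 0.000000, Gamma_ttt = 0.000000; k3 = (-1.000000, 1.125000, 0.000000, 0.000000)
  k4: at (s, t) = (-1.100000, 0.675000), (ds/dtau, dt/dtau) = (-1.000000, 1.125000); Gamma_sss = 0.000000, Gamma_sst = 0.000000, Gamma_stt = 0.000000, Gamma_tss = 0.000000, Gamma_tst = 0.000000, Gamma_ttt = 0.000000; k4 = (-1.000000, 1.125000, 0.000000, 0.000000)
  Y <- Y + (h/6)(k1 + 2k2 + 2k3 + k4): s = -1.1000, t = 0.6750, ds/dtau = -1.0000, dt/dtau = 1.1250


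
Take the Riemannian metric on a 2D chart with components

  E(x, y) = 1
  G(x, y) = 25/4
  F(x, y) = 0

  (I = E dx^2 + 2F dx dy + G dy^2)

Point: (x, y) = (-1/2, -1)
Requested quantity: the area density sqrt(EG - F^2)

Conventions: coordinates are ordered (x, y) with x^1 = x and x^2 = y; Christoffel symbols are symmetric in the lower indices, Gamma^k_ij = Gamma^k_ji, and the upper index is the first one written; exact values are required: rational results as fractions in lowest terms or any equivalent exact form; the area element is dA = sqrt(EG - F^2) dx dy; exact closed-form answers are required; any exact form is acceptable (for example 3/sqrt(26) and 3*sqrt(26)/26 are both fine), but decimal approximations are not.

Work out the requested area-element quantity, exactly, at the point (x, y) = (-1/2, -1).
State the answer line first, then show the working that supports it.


Answer: sqrt(EG - F^2) = 5/2

E = 1, F = 0, G = 25/4; EG - F^2 = 25/4


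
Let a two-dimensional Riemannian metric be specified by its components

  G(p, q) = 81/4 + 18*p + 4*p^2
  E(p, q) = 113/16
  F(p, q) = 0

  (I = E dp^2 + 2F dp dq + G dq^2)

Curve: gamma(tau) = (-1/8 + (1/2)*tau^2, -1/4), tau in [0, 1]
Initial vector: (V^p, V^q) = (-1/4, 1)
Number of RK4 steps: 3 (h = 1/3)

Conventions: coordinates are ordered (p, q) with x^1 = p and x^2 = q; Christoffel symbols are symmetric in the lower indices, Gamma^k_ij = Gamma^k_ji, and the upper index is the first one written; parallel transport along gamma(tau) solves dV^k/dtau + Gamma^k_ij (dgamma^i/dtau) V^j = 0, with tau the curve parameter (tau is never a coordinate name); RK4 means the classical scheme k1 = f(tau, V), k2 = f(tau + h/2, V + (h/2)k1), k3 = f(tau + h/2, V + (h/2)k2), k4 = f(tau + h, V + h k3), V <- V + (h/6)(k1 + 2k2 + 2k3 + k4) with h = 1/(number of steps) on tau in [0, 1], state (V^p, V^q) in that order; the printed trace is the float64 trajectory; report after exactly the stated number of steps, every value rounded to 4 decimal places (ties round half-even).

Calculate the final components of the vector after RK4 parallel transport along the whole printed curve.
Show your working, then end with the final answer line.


gamma'(tau) = (tau, 0); f(tau, V)^k = -Gamma^k_ij(gamma(tau)) gamma'^i(tau) V^j; h = 1/3; intermediate values shown to 6 dp
curve data and Christoffel symbols at the stage parameters:
  tau = 0.000000: gamma = (-0.125000, -0.250000), gamma' = (0.000000, 0.000000); Gamma_ppp = 0.000000, Gamma_ppq = 0.000000, Gamma_pqq = -1.203540, Gamma_qpp = 0.000000, Gamma_qpq = 0.470588, Gamma_qqq = 0.000000
  tau = 0.166667: gamma = (-0.111111, -0.250000), gamma' = (0.166667, 0.000000); Gamma_ppp = 0.000000, Gamma_ppq = 0.000000, Gamma_pqq = -1.211406, Gamma_qpp = 0.000000, Gamma_qpq = 0.467532, Gamma_qqq = 0.000000
  tau = 0.333333: gamma = (-0.069444, -0.250000), gamma' = (0.333333, 0.000000); Gamma_ppp = 0.000000, Gamma_ppq = 0.000000, Gamma_pqq = -1.235005, Gamma_qpp = 0.000000, Gamma_qpq = 0.458599, Gamma_qqq = 0.000000
  tau = 0.500000: gamma = (0.000000, -0.250000), gamma' = (0.500000, 0.000000); Gamma_ppp = 0.000000, Gamma_ppq = 0.000000, Gamma_pqq = -1.274336, Gamma_qpp = 0.000000, Gamma_qpq = 0.444444, Gamma_qqq = 0.000000
  tau = 0.666667: gamma = (0.097222, -0.250000), gamma' = (0.666667, 0.000000); Gamma_ppp = 0.000000, Gamma_ppq = 0.000000, Gamma_pqq = -1.329400, Gamma_qpp = 0.000000, Gamma_qpq = 0.426036, Gamma_qqq = 0.000000
  tau = 0.833333: gamma = (0.222222, -0.250000), gamma' = (0.833333, 0.000000); Gamma_ppp = 0.000000, Gamma_ppq = 0.000000, Gamma_pqq = -1.400197, Gamma_qpp = 0.000000, Gamma_qpq = 0.404494, Gamma_qqq = 0.000000
  tau = 1.000000: gamma = (0.375000, -0.250000), gamma' = (1.000000, 0.000000); Gamma_ppp = 0.000000, Gamma_ppq = 0.000000, Gamma_pqq = -1.486726, Gamma_qpp = 0.000000, Gamma_qpq = 0.380952, Gamma_qqq = 0.000000
step 0: V^p = -0.2500, V^q = 1.0000
step 1: k1 = (0.000000, 0.000000), k2 = (0.000000, -0.077922), k3 = (0.000000, -0.076910), k4 = (0.000000, -0.148947); V <- V + (h/6)(k1 + 2k2 + 2k3 + k4): V^p = -0.2500, V^q = 0.9745
step 2: k1 = (0.000000, -0.148971), k2 = (0.000000, -0.211043), k3 = (0.000000, -0.208744), k4 = (0.000000, -0.257024); V <- V + (h/6)(k1 + 2k2 + 2k3 + k4): V^p = -0.2500, V^q = 0.9053
step 3: k1 = (0.000000, -0.257133), k2 = (0.000000, -0.290719), k3 = (0.000000, -0.288833), k4 = (0.000000, -0.308208); V <- V + (h/6)(k1 + 2k2 + 2k3 + k4): V^p = -0.2500, V^q = 0.8095

Answer: V^p = -0.2500, V^q = 0.8095


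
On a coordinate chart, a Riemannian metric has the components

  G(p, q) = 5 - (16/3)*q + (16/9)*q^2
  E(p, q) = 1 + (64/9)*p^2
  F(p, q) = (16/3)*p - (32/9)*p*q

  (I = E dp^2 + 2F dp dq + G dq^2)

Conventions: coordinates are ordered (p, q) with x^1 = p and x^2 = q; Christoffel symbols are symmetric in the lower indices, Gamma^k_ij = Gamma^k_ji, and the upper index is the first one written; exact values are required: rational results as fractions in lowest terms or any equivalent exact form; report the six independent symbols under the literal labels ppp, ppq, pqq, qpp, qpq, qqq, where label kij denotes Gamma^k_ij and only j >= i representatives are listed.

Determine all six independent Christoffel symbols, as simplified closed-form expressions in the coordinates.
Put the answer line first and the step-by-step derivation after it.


Answer: Gamma_ppp = 64*p/(64*p^2 + 16*q^2 - 48*q + 45), Gamma_ppq = 0, Gamma_pqq = -32*p/(64*p^2 + 16*q^2 - 48*q + 45), Gamma_qpp = (48 - 32*q)/(64*p^2 + 16*q^2 - 48*q + 45), Gamma_qpq = 0, Gamma_qqq = (16*q - 24)/(64*p^2 + 16*q^2 - 48*q + 45)

E = 1 + (64/9)*p^2; F = (16/3)*p - (32/9)*p*q; G = 5 - (16/3)*q + (16/9)*q^2
Gamma^k_ij = (1/2) g^{kl} (d_i g_jl + d_j g_il - d_l g_ij), with g^inv = (1/(EG-F^2)) [[G, -F], [-F, E]]
first partials: E_p = (128/9)*p, E_q = 0, F_p = 16/3 - (32/9)*q, F_q = -(32/9)*p, G_p = 0, G_q = -16/3 + (32/9)*q
D = EG - F^2 = 5 - (16/3)*q + (16/9)*q^2 + (64/9)*p^2
expanded: Gamma^p_pp = (G E_p - 2F F_p + F E_q)/(2D), Gamma^p_pq = (G E_q - F G_p)/(2D), Gamma^p_qq = (2G F_q - G G_p - F G_q)/(2D), Gamma^q_pp = (2E F_p - E E_q - F E_p)/(2D), Gamma^q_pq = (E G_p - F E_q)/(2D), Gamma^q_qq = (E G_q - 2F F_q + F G_p)/(2D); substitute and cancel common factors


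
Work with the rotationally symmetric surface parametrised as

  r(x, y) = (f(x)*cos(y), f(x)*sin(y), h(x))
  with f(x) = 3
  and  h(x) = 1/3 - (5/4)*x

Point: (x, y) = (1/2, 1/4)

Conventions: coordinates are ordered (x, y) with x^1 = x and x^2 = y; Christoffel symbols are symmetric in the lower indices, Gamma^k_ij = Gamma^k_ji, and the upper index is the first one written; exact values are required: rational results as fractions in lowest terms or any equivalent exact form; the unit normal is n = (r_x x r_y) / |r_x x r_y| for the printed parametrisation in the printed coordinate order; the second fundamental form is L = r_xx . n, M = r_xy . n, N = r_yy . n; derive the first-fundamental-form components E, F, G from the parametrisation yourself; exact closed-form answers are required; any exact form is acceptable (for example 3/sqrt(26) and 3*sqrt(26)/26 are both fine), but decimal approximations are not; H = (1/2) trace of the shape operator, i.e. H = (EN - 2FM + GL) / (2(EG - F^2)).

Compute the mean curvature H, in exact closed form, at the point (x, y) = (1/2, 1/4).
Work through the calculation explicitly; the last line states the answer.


f = 3, f' = 0, f'' = 0, h' = -5/4, h'' = 0
E = 25/16, F = 0, G = 9; answer radicand W^2 = 25/16
unnormalised second-form numerators: l = 0, m = 0, n = -15/4; L = l/sqrt(25/16), and similarly M = m/sqrt(W^2), N = n/sqrt(W^2)
H = (E*n - 2*F*m + G*l) / (2*(EG - F^2)*sqrt(W^2)); E*n - 2*F*m + G*l = -375/64, EG - F^2 = 225/16, so H = (-5/24)/sqrt(25/16)

Answer: H = -1/6


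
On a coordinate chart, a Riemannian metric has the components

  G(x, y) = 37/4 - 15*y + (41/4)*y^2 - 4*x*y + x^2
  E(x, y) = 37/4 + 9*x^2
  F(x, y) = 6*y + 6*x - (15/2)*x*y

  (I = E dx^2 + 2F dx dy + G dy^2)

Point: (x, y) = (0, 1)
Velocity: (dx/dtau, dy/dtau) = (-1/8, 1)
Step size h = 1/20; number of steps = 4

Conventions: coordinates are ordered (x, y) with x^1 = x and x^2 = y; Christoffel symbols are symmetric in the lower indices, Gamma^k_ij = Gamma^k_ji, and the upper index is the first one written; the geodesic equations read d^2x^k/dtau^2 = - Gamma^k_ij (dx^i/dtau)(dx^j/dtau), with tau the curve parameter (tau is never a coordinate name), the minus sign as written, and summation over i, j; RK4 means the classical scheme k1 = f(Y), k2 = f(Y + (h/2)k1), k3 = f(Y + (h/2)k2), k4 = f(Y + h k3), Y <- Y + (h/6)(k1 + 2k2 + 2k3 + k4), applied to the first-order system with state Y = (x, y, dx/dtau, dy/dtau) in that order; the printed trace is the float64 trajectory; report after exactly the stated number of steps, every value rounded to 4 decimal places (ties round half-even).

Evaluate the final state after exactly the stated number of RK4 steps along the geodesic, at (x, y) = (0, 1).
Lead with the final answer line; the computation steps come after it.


Answer: x = -0.0984, y = 1.2655, dx/dtau = -0.8775, dy/dtau = 1.5813

f(Y) = (dx/dtau, dy/dtau, -Gamma^x_ij Y'^i Y'^j, -Gamma^y_ij Y'^i Y'^j) with the Gammas evaluated at the stage position; h = 0.050000; intermediate values shown to 6 dp
step 0: x = 0.0000, y = 1.0000, dx/dtau = -0.1250, dy/dtau = 1.0000
step 1:
  k1: at (x, y) = (0.000000, 1.000000), (dx/dtau, dy/dtau) = (-0.125000, 1.000000); Gamma_xxx = 1.600000, Gamma_xxy = 2.133333, Gamma_xyy = 3.466667, Gamma_yxx = -2.466667, Gamma_yxy = -3.288889, Gamma_yyy = -4.011111; k1 = (-0.125000, 1.000000, -2.958333, 3.227431)
  k2: at (x, y) = (-0.003125, 1.025000), (dx/dtau, dy/dtau) = (-0.198958, 1.080686); Gamma_xxx = 1.976973, Gamma_xxy = 2.436033, Gamma_xyy = 3.675499, Gamma_yxx = -2.975545, Gamma_yxy = -3.660847, Gamma_yyy = -4.211369; k2 = (-0.198958, 1.080686, -3.323256, 3.461918)
  k3: at (x, y) = (-0.004974, 1.027017), (dx/dtau, dy/dtau) = (-0.208081, 1.086548); Gamma_xxx = 1.986647, Gamma_xxy = 2.451320, Gamma_xyy = 3.689627, Gamma_yxx = -2.985410, Gamma_yxy = -3.674741, Gamma_yyy = -4.218986; k3 = (-0.208081, 1.086548, -3.333501, 3.448493)
  k4: at (x, y) = (-0.010404, 1.054327), (dx/dtau, dy/dtau) = (-0.291675, 1.172425); Gamma_xxx = 2.421102, Gamma_xxy = 2.795052, Gamma_xyy = 3.913490, Gamma_yxx = -3.544259, Gamma_yxy = -4.074649, Gamma_yyy = -4.413385; k4 = (-0.291675, 1.172425, -3.673746, 3.581283)
  Y <- Y + (h/6)(k1 + 2k2 + 2k3 + k4): x = -0.0103, y = 1.0542, dx/dtau = -0.2912, dy/dtau = 1.1719
step 2:
  k1: at (x, y) = (-0.010256, 1.054224), (dx/dtau, dy/dtau) = (-0.291213, 1.171913); Gamma_xxx = 2.421466, Gamma_xxy = 2.794615, Gamma_xyy = 3.912789, Gamma_yxx = -3.545077, Gamma_yxy = -4.074584, Gamma_yyy = -4.413211; k1 = (-0.291213, 1.171913, -3.671625, 3.580534)
  k2: at (x, y) = (-0.017537, 1.083522), (dx/dtau, dy/dtau) = (-0.383004, 1.261426); Gamma_xxx = 2.907511, Gamma_xxy = 3.170879, Gamma_xyy = 4.143355, Gamma_yxx = -4.138668, Gamma_yxy = -4.487231, Gamma_yyy = -4.591536; k2 = (-0.383004, 1.261426, -3.955498, 3.577301)
  k3: at (x, y) = (-0.019831, 1.085760), (dx/dtau, dy/dtau) = (-0.390101, 1.261345); Gamma_xxx = 2.913600, Gamma_xxy = 3.186843, Gamma_xyy = 4.160460, Gamma_yxx = -4.138988, Gamma_yxy = -4.497377, Gamma_yyy = -4.599454; k3 = (-0.390101, 1.261345, -3.926463, 3.521675)
  k4: at (x, y) = (-0.029761, 1.117291), (dx/dtau, dy/dtau) = (-0.487536, 1.347997); Gamma_xxx = 3.424692, Gamma_xxy = 3.581194, Gamma_xyy = 4.394718, Gamma_yxx = -4.719643, Gamma_yxy = -4.893977, Gamma_yyy = -4.752865; k4 = (-0.487536, 1.347997, -4.092537, 3.325608)
  Y <- Y + (h/6)(k1 + 2k2 + 2k3 + k4): x = -0.0296, y = 1.1173, dx/dtau = -0.4873, dy/dtau = 1.3478
step 3:
  k1: at (x, y) = (-0.029631, 1.117270), (dx/dtau, dy/dtau) = (-0.487281, 1.347780); Gamma_xxx = 3.426855, Gamma_xxy = 3.581872, Gamma_xyy = 4.394386, Gamma_yxx = -4.722701, Gamma_yxy = -4.895189, Gamma_yyy = -4.752849; k1 = (-0.487281, 1.347780, -4.091365, 3.325172)
  k2: at (x, y) = (-0.041813, 1.150964), (dx/dtau, dy/dtau) = (-0.589565, 1.430910); Gamma_xxx = 3.945493, Gamma_xxy = 3.980080, Gamma_xyy = 4.626461, Gamma_yxx = -5.264399, Gamma_yxy = -5.256440, Gamma_yyy = -4.876136; k2 = (-0.589565, 1.430910, -4.128787, 2.944923)
  k3: at (x, y) = (-0.044370, 1.153042), (dx/dtau, dy/dtau) = (-0.590500, 1.421403); Gamma_xxx = 3.937868, Gamma_xxy = 3.990797, Gamma_xyy = 4.646112, Gamma_yxx = -5.243855, Gamma_yxy = -5.256817, Gamma_yyy = -4.885860; k3 = (-0.590500, 1.421403, -4.060780, 2.875309)
  k4: at (x, y) = (-0.059156, 1.188340), (dx/dtau, dy/dtau) = (-0.690320, 1.491546); Gamma_xxx = 4.412318, Gamma_xxy = 4.366012, Gamma_xyy = 4.877167, Gamma_yxx = -5.681104, Gamma_yxy = -5.549339, Gamma_yyy = -4.983051; k4 = (-0.690320, 1.491546, -3.962058, 2.365439)
  Y <- Y + (h/6)(k1 + 2k2 + 2k3 + k4): x = -0.0591, y = 1.1885, dx/dtau = -0.6909, dy/dtau = 1.4922
step 4:
  k1: at (x, y) = (-0.059112, 1.188469), (dx/dtau, dy/dtau) = (-0.690885, 1.492206); Gamma_xxx = 4.416173, Gamma_xxy = 4.367952, Gamma_xyy = 4.877447, Gamma_yxx = -5.685372, Gamma_yxy = -5.551239, Gamma_yyy = -4.982909; k1 = (-0.690885, 1.492206, -3.962226, 2.363069)
  k2: at (x, y) = (-0.076384, 1.225774), (dx/dtau, dy/dtau) = (-0.789941, 1.551283); Gamma_xxx = 4.835611, Gamma_xxy = 4.715802, Gamma_xyy = 5.113816, Gamma_yxx = -6.010450, Gamma_yxy = -5.773302, Gamma_yyy = -5.062866; k2 = (-0.789941, 1.551283, -3.766045, 1.784778)
  k3: at (x, y) = (-0.078861, 1.227251), (dx/dtau, dy/dtau) = (-0.785036, 1.536825); Gamma_xxx = 4.811350, Gamma_xxy = 4.719667, Gamma_xyy = 5.136712, Gamma_yxx = -5.972005, Gamma_yxy = -5.766792, Gamma_yyy = -5.078286; k3 = (-0.785036, 1.536825, -3.708985, 1.759645)
  k4: at (x, y) = (-0.098364, 1.265310), (dx/dtau, dy/dtau) = (-0.876335, 1.580188); Gamma_xxx = 5.138705, Gamma_xxy = 5.026105, Gamma_xyy = 5.389161, Gamma_yxx = -6.158153, Gamma_yxy = -5.914094, Gamma_yyy = -5.160884; k4 = (-0.876335, 1.580188, -3.483005, 1.236566)
  Y <- Y + (h/6)(k1 + 2k2 + 2k3 + k4): x = -0.0984, y = 1.2655, dx/dtau = -0.8775, dy/dtau = 1.5813


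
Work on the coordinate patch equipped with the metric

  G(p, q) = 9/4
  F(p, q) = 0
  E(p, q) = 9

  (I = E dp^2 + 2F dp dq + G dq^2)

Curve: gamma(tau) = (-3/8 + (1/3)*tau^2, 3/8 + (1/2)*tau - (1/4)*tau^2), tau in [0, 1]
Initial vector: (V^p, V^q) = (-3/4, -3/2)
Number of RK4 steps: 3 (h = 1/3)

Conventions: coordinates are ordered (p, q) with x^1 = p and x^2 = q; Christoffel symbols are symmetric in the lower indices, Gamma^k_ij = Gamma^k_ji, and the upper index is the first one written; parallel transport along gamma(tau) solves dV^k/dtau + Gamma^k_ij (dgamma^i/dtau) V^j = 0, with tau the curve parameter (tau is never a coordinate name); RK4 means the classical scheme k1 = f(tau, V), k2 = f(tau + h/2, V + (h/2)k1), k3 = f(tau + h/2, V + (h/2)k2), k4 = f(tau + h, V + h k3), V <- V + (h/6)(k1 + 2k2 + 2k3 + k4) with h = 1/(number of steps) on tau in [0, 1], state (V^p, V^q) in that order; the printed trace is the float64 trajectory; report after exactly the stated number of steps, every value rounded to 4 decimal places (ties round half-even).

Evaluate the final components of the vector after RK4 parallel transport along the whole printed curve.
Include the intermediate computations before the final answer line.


gamma'(tau) = ((2/3)*tau, 1/2 - (1/2)*tau); f(tau, V)^k = -Gamma^k_ij(gamma(tau)) gamma'^i(tau) V^j; h = 1/3; intermediate values shown to 6 dp
curve data and Christoffel symbols at the stage parameters:
  tau = 0.000000: gamma = (-0.375000, 0.375000), gamma' = (0.000000, 0.500000); Gamma_ppp = 0.000000, Gamma_ppq = 0.000000, Gamma_pqq = 0.000000, Gamma_qpp = 0.000000, Gamma_qpq = 0.000000, Gamma_qqq = 0.000000
  tau = 0.166667: gamma = (-0.365741, 0.451389), gamma' = (0.111111, 0.416667); Gamma_ppp = 0.000000, Gamma_ppq = 0.000000, Gamma_pqq = 0.000000, Gamma_qpp = 0.000000, Gamma_qpq = 0.000000, Gamma_qqq = 0.000000
  tau = 0.333333: gamma = (-0.337963, 0.513889), gamma' = (0.222222, 0.333333); Gamma_ppp = 0.000000, Gamma_ppq = 0.000000, Gamma_pqq = 0.000000, Gamma_qpp = 0.000000, Gamma_qpq = 0.000000, Gamma_qqq = 0.000000
  tau = 0.500000: gamma = (-0.291667, 0.562500), gamma' = (0.333333, 0.250000); Gamma_ppp = 0.000000, Gamma_ppq = 0.000000, Gamma_pqq = 0.000000, Gamma_qpp = 0.000000, Gamma_qpq = 0.000000, Gamma_qqq = 0.000000
  tau = 0.666667: gamma = (-0.226852, 0.597222), gamma' = (0.444444, 0.166667); Gamma_ppp = 0.000000, Gamma_ppq = 0.000000, Gamma_pqq = 0.000000, Gamma_qpp = 0.000000, Gamma_qpq = 0.000000, Gamma_qqq = 0.000000
  tau = 0.833333: gamma = (-0.143519, 0.618056), gamma' = (0.555556, 0.083333); Gamma_ppp = 0.000000, Gamma_ppq = 0.000000, Gamma_pqq = 0.000000, Gamma_qpp = 0.000000, Gamma_qpq = 0.000000, Gamma_qqq = 0.000000
  tau = 1.000000: gamma = (-0.041667, 0.625000), gamma' = (0.666667, 0.000000); Gamma_ppp = 0.000000, Gamma_ppq = 0.000000, Gamma_pqq = 0.000000, Gamma_qpp = 0.000000, Gamma_qpq = 0.000000, Gamma_qqq = 0.000000
step 0: V^p = -0.7500, V^q = -1.5000
step 1: k1 = (0.000000, 0.000000), k2 = (0.000000, 0.000000), k3 = (0.000000, 0.000000), k4 = (0.000000, 0.000000); V <- V + (h/6)(k1 + 2k2 + 2k3 + k4): V^p = -0.7500, V^q = -1.5000
step 2: k1 = (0.000000, 0.000000), k2 = (0.000000, 0.000000), k3 = (0.000000, 0.000000), k4 = (0.000000, 0.000000); V <- V + (h/6)(k1 + 2k2 + 2k3 + k4): V^p = -0.7500, V^q = -1.5000
step 3: k1 = (0.000000, 0.000000), k2 = (0.000000, 0.000000), k3 = (0.000000, 0.000000), k4 = (0.000000, 0.000000); V <- V + (h/6)(k1 + 2k2 + 2k3 + k4): V^p = -0.7500, V^q = -1.5000

Answer: V^p = -0.7500, V^q = -1.5000


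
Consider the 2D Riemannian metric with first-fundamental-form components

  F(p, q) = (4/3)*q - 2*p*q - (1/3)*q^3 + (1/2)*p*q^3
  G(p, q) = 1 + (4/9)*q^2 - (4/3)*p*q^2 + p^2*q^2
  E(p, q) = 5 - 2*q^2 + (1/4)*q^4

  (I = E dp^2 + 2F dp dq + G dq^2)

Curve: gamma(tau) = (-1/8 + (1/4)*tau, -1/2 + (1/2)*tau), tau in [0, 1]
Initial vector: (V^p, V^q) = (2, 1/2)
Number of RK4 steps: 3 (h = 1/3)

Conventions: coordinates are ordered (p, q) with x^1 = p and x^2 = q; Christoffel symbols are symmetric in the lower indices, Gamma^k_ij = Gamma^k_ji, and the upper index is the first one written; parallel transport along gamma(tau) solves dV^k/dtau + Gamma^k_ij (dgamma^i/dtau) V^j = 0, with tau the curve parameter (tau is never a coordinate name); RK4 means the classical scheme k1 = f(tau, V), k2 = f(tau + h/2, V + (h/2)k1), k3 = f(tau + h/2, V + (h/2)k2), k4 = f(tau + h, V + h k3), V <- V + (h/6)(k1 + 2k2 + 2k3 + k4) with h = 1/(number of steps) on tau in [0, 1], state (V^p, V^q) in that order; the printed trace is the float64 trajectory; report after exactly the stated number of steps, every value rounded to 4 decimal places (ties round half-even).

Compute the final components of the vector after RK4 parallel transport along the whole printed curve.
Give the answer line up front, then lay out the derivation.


Answer: V^p = 1.8219, V^q = 0.5207

gamma'(tau) = (1/4, 1/2); f(tau, V)^k = -Gamma^k_ij(gamma(tau)) gamma'^i(tau) V^j; h = 1/3; intermediate values shown to 6 dp
curve data and Christoffel symbols at the stage parameters:
  tau = 0.000000: gamma = (-0.125000, -0.500000), gamma' = (0.250000, 0.500000); Gamma_ppp = 0.000000, Gamma_ppq = 0.200650, Gamma_pqq = 0.317696, Gamma_qpp = 0.000000, Gamma_qpq = -0.042359, Gamma_qqq = -0.067069
  tau = 0.166667: gamma = (-0.083333, -0.416667), gamma' = (0.250000, 0.500000); Gamma_ppp = 0.000000, Gamma_ppq = 0.167543, Gamma_pqq = 0.301577, Gamma_qpp = 0.000000, Gamma_qpq = -0.027366, Gamma_qqq = -0.049259
  tau = 0.333333: gamma = (-0.041667, -0.333333), gamma' = (0.250000, 0.500000); Gamma_ppp = 0.000000, Gamma_ppq = 0.134009, Gamma_pqq = 0.284768, Gamma_qpp = 0.000000, Gamma_qpq = -0.016272, Gamma_qqq = -0.034579
  tau = 0.500000: gamma = (0.000000, -0.250000), gamma' = (0.250000, 0.500000); Gamma_ppp = 0.000000, Gamma_ppq = 0.100370, Gamma_pqq = 0.267652, Gamma_qpp = 0.000000, Gamma_qpq = -0.008497, Gamma_qqq = -0.022658
  tau = 0.666667: gamma = (0.041667, -0.166667), gamma' = (0.250000, 0.500000); Gamma_ppp = 0.000000, Gamma_ppq = 0.066798, Gamma_pqq = 0.250494, Gamma_qpp = 0.000000, Gamma_qpq = -0.003503, Gamma_qqq = -0.013138
  tau = 0.833333: gamma = (0.083333, -0.083333), gamma' = (0.250000, 0.500000); Gamma_ppp = 0.000000, Gamma_ppq = 0.033352, Gamma_pqq = 0.233466, Gamma_qpp = 0.000000, Gamma_qpq = -0.000812, Gamma_qqq = -0.005684
  tau = 1.000000: gamma = (0.125000, 0.000000), gamma' = (0.250000, 0.500000); Gamma_ppp = 0.000000, Gamma_ppq = 0.000000, Gamma_pqq = 0.216667, Gamma_qpp = 0.000000, Gamma_qpq = 0.000000, Gamma_qqq = 0.000000
step 0: V^p = 2.0000, V^q = 0.5000
step 1: k1 = (-0.305156, 0.064422), k2 = (-0.261688, 0.042744), k3 = (-0.261599, 0.042729), k4 = (-0.218614, 0.026546); V <- V + (h/6)(k1 + 2k2 + 2k3 + k4): V^p = 1.9128, V^q = 0.5146
step 2: k1 = (-0.218666, 0.026552), k2 = (-0.176637, 0.014953), k3 = (-0.176682, 0.014957), k4 = (-0.135664, 0.007115); V <- V + (h/6)(k1 + 2k2 + 2k3 + k4): V^p = 1.8538, V^q = 0.5197
step 3: k1 = (-0.135692, 0.007117), k2 = (-0.095691, 0.002330), k3 = (-0.095702, 0.002330), k4 = (-0.056390, 0.000000); V <- V + (h/6)(k1 + 2k2 + 2k3 + k4): V^p = 1.8219, V^q = 0.5207


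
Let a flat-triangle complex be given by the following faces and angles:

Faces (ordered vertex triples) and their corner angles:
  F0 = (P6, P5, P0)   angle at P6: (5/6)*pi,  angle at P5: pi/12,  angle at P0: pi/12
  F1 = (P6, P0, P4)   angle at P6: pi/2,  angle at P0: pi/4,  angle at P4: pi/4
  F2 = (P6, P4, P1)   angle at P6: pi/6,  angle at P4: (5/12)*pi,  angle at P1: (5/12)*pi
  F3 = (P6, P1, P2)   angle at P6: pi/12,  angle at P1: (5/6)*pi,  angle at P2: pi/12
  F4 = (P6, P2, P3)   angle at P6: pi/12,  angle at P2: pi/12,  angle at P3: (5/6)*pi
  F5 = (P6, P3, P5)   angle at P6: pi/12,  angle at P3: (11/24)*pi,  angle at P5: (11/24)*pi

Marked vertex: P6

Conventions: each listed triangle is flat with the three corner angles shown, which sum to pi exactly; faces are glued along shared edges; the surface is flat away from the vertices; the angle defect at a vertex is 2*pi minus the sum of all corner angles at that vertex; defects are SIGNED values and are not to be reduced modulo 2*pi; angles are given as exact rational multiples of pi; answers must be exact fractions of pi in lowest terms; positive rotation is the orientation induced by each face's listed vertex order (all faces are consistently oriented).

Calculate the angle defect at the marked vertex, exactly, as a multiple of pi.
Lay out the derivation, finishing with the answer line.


Sum of corner angles at P6: (7/4)*pi
defect = 2*pi - (7/4)*pi

Answer: defect(P6) = pi/4


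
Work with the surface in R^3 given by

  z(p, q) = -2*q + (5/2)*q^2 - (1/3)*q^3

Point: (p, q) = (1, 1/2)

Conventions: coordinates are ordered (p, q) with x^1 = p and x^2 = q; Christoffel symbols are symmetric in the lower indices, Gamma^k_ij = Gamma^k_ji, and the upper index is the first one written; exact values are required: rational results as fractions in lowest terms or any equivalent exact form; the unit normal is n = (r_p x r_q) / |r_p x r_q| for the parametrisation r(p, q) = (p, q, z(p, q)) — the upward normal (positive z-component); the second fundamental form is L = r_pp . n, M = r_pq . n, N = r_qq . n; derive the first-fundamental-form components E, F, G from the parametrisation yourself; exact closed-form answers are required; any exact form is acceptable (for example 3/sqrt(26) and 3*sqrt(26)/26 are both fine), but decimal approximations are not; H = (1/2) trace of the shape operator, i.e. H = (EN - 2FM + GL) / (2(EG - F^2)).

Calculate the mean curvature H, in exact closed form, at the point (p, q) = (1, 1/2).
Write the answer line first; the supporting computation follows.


Answer: H = 128*sqrt(17)/289

z_p = 0, z_q = 1/4, z_pp = 0, z_pq = 0, z_qq = 4
E = 1, F = 0, G = 17/16; answer radicand W^2 = 17/16
unnormalised second-form numerators: l = 0, m = 0, n = 4; L = l/sqrt(17/16), and similarly M = m/sqrt(W^2), N = n/sqrt(W^2)
H = (E*n - 2*F*m + G*l) / (2*(EG - F^2)*sqrt(W^2)); E*n - 2*F*m + G*l = 4, EG - F^2 = 17/16, so H = (32/17)/sqrt(17/16)


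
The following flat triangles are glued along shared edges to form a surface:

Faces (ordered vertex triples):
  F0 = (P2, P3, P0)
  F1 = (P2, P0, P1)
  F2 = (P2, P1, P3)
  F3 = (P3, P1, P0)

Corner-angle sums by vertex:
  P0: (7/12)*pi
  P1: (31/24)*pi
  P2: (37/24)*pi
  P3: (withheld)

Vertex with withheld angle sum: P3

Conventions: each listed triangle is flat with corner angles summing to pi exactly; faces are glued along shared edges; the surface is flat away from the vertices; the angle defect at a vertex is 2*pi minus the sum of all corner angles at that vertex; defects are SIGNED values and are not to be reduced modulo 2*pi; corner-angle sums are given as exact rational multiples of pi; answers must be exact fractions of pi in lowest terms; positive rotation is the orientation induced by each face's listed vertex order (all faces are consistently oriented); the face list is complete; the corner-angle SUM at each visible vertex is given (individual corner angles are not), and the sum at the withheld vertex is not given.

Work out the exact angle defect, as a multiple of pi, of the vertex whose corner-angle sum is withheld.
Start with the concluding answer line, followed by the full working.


Answer: defect(P3) = (17/12)*pi

V = 4, E = 6, F = 4; chi = V - E + F = 2
Gauss-Bonnet: total defect = 2*pi*chi = 4*pi; visible defects sum to (31/12)*pi
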